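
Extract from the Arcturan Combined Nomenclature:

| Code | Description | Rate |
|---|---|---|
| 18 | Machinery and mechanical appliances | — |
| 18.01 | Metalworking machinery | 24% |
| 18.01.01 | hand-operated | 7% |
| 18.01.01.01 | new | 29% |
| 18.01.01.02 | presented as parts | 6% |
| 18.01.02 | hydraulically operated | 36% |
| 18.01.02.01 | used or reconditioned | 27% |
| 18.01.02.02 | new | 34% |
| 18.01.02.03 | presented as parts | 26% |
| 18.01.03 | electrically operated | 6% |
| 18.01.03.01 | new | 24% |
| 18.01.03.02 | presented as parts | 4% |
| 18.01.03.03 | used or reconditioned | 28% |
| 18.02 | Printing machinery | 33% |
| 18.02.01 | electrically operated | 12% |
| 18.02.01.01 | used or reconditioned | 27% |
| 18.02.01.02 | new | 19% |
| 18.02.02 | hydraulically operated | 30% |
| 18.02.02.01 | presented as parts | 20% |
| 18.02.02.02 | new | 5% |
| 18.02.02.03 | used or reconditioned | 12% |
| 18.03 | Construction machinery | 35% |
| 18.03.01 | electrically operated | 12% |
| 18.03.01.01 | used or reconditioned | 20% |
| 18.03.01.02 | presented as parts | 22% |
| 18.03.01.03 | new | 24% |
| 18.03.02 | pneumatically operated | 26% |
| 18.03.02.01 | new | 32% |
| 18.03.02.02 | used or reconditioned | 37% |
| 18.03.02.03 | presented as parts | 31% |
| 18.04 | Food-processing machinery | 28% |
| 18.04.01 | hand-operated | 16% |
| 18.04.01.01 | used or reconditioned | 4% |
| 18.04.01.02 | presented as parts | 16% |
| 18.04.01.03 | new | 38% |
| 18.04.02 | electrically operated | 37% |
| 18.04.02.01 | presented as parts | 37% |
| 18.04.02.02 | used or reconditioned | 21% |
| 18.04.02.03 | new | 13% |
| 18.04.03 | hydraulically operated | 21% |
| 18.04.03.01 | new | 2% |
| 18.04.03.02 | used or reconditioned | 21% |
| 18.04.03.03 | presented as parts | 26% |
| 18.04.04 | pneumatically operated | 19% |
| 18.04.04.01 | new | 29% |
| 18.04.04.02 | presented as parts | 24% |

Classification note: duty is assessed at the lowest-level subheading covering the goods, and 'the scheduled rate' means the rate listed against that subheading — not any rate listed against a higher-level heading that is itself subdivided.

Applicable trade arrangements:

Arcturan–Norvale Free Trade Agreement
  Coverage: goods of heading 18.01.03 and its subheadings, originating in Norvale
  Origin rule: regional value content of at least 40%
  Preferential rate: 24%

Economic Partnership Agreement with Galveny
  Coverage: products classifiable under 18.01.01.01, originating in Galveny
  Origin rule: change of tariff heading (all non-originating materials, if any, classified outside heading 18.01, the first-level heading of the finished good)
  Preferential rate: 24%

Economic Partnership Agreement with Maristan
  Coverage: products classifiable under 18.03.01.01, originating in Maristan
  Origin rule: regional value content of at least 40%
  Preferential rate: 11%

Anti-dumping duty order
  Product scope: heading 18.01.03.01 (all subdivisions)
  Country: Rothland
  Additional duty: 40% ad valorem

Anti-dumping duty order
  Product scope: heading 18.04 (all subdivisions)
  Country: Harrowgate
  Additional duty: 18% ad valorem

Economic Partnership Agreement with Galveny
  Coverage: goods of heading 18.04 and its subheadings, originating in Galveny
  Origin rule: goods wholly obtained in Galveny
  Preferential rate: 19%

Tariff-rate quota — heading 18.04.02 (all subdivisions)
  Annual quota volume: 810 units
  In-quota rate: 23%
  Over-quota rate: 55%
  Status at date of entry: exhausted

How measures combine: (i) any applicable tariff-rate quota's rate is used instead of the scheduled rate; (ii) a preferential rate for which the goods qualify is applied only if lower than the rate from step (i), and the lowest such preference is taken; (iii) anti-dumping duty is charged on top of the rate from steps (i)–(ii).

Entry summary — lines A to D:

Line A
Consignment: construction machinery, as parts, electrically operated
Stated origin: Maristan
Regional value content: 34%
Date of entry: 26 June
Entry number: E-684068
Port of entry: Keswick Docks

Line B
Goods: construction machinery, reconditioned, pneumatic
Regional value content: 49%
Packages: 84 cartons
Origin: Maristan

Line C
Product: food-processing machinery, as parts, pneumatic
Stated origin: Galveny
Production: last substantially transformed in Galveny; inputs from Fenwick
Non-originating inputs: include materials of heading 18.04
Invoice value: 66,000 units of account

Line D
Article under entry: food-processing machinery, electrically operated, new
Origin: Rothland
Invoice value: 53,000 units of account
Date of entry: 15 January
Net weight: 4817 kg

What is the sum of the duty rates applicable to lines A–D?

138%

Line A: construction → 18.03; electrically operated → 18.03.01; as parts → 18.03.01.02. Scheduled 22%. Maristan agreement on 18.03.01.01: 18.03.01.02 not covered. → 22%.
Line B: construction → 18.03; pneumatic → 18.03.02; reconditioned → 18.03.02.02. Scheduled 37%. Maristan agreement on 18.03.01.01: 18.03.02.02 not covered. → 37%.
Line C: food-processing → 18.04; pneumatic → 18.04.04; as parts → 18.04.04.02. Scheduled 24%. Galveny agreement on 18.01.01.01: 18.04.04.02 not covered; Galveny agreement on 18.04: not wholly obtained. → 24%.
Line D: food-processing → 18.04; electrically operated → 18.04.02; new → 18.04.02.03. Scheduled 13%. quota on 18.04.02 exhausted → over-quota 55%. → 55%.
Sum: 22% + 37% + 24% + 55% = 138%.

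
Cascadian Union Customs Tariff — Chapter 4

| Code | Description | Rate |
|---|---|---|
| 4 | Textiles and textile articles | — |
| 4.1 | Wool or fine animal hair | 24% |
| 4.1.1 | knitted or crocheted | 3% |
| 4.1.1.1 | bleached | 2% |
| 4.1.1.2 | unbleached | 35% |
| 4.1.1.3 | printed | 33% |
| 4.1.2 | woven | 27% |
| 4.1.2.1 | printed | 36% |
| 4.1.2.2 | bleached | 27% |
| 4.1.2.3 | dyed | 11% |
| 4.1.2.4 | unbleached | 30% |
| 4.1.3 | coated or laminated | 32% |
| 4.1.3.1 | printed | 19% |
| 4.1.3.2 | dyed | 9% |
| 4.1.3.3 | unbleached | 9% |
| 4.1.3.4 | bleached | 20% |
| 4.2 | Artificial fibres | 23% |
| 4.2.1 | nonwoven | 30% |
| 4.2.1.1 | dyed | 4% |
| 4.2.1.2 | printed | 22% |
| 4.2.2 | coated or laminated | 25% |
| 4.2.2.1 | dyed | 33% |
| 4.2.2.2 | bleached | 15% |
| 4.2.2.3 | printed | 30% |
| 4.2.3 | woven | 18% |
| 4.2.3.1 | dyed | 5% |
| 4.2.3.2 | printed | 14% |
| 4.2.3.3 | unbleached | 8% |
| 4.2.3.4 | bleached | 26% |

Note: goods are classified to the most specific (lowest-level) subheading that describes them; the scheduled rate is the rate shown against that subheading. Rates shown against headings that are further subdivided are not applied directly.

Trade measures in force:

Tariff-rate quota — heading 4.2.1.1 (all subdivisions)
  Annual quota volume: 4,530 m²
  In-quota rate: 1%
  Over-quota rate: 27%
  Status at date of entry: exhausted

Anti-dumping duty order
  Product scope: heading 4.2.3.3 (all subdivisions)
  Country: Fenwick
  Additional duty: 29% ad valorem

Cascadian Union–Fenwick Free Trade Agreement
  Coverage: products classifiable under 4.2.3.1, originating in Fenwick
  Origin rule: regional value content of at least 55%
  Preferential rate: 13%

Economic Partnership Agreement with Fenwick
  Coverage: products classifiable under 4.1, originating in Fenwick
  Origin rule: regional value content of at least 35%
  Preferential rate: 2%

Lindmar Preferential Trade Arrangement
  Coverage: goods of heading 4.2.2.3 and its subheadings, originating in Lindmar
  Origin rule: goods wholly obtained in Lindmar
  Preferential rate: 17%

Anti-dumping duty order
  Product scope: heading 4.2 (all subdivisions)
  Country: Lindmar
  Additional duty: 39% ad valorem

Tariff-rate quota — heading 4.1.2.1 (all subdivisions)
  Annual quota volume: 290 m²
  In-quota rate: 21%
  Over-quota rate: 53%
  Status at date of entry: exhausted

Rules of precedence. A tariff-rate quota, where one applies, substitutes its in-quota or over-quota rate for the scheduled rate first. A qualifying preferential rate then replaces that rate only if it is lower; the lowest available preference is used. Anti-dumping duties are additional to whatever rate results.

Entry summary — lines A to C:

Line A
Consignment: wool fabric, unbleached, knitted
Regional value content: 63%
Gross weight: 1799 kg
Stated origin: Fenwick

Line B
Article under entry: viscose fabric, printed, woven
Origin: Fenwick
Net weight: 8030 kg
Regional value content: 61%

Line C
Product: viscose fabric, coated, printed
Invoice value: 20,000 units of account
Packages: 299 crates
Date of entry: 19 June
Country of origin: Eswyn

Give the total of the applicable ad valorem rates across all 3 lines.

Line A: wool → 4.1; knitted → 4.1.1; unbleached → 4.1.1.2. Scheduled 35%. Fenwick agreement on 4.2.3.1: 4.1.1.2 not covered; Fenwick agreement on 4.1: RVC ≥ 35% → 2% available; preferential 2%. → 2%.
Line B: viscose → 4.2; woven → 4.2.3; printed → 4.2.3.2. Scheduled 14%. Fenwick agreement on 4.2.3.1: 4.2.3.2 not covered; Fenwick agreement on 4.1: 4.2.3.2 not covered. → 14%.
Line C: viscose → 4.2; coated → 4.2.2; printed → 4.2.2.3. Scheduled 30%. No special measure applies. → 30%.
Sum: 2% + 14% + 30% = 46%.

46%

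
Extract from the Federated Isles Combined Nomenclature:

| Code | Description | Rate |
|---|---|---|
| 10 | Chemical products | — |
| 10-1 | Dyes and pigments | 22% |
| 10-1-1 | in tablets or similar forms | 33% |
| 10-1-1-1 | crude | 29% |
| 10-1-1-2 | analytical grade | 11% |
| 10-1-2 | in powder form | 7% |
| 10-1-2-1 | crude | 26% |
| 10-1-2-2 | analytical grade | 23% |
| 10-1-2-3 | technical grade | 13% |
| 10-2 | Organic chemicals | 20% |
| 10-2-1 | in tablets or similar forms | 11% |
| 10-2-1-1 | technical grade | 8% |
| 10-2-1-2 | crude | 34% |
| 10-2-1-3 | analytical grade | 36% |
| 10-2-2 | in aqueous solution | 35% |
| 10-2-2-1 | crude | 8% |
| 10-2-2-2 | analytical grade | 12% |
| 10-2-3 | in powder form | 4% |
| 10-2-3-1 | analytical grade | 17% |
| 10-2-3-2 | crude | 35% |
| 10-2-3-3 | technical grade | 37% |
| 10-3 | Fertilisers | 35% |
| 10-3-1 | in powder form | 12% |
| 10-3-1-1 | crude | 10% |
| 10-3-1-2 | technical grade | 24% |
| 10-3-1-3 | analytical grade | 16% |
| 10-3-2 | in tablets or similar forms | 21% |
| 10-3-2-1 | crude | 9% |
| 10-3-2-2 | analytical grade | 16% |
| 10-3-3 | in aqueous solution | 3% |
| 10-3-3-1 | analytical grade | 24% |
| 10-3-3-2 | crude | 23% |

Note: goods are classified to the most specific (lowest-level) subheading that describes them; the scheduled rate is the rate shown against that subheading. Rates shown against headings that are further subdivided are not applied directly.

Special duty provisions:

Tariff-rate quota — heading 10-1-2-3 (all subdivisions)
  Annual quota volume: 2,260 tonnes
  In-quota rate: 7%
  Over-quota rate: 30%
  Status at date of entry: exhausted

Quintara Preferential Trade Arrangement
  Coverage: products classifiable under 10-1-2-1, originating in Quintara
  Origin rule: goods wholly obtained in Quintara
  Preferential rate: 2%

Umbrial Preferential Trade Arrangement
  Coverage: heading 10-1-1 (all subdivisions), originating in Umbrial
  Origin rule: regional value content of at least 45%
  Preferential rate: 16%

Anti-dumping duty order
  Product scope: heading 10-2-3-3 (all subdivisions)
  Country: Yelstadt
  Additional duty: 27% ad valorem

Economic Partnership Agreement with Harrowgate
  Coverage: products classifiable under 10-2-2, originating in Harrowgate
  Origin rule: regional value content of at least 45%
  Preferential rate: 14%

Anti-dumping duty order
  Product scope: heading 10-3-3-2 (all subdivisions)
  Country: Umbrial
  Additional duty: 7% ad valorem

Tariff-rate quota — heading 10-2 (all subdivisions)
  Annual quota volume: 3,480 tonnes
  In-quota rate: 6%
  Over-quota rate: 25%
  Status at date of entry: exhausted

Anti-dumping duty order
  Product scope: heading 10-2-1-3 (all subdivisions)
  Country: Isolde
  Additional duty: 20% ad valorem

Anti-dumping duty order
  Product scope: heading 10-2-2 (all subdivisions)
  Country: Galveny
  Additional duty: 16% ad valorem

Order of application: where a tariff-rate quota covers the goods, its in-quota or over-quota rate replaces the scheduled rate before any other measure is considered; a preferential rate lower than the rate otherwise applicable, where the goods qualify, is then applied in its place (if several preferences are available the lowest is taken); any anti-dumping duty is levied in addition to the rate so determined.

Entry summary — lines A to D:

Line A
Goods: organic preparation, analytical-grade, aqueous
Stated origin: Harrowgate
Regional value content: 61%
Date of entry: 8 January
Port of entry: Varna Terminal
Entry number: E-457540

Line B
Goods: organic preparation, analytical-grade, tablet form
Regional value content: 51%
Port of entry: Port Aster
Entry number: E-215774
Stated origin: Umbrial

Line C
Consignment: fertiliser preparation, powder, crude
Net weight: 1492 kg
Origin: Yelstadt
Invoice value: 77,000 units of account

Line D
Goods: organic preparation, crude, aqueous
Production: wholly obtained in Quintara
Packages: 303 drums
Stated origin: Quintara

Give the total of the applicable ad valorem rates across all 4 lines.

Line A: organic → 10-2; aqueous → 10-2-2; analytical-grade → 10-2-2-2. Scheduled 12%. quota on 10-2 exhausted → over-quota 25%; Harrowgate agreement on 10-2-2: RVC ≥ 45% → 14% available; preferential 14%. → 14%.
Line B: organic → 10-2; tablet form → 10-2-1; analytical-grade → 10-2-1-3. Scheduled 36%. quota on 10-2 exhausted → over-quota 25%; Umbrial agreement on 10-1-1: 10-2-1-3 not covered. → 25%.
Line C: fertiliser → 10-3; powder → 10-3-1; crude → 10-3-1-1. Scheduled 10%. No special measure applies. → 10%.
Line D: organic → 10-2; aqueous → 10-2-2; crude → 10-2-2-1. Scheduled 8%. quota on 10-2 exhausted → over-quota 25%; Quintara agreement on 10-1-2-1: 10-2-2-1 not covered. → 25%.
Sum: 14% + 25% + 10% + 25% = 74%.

74%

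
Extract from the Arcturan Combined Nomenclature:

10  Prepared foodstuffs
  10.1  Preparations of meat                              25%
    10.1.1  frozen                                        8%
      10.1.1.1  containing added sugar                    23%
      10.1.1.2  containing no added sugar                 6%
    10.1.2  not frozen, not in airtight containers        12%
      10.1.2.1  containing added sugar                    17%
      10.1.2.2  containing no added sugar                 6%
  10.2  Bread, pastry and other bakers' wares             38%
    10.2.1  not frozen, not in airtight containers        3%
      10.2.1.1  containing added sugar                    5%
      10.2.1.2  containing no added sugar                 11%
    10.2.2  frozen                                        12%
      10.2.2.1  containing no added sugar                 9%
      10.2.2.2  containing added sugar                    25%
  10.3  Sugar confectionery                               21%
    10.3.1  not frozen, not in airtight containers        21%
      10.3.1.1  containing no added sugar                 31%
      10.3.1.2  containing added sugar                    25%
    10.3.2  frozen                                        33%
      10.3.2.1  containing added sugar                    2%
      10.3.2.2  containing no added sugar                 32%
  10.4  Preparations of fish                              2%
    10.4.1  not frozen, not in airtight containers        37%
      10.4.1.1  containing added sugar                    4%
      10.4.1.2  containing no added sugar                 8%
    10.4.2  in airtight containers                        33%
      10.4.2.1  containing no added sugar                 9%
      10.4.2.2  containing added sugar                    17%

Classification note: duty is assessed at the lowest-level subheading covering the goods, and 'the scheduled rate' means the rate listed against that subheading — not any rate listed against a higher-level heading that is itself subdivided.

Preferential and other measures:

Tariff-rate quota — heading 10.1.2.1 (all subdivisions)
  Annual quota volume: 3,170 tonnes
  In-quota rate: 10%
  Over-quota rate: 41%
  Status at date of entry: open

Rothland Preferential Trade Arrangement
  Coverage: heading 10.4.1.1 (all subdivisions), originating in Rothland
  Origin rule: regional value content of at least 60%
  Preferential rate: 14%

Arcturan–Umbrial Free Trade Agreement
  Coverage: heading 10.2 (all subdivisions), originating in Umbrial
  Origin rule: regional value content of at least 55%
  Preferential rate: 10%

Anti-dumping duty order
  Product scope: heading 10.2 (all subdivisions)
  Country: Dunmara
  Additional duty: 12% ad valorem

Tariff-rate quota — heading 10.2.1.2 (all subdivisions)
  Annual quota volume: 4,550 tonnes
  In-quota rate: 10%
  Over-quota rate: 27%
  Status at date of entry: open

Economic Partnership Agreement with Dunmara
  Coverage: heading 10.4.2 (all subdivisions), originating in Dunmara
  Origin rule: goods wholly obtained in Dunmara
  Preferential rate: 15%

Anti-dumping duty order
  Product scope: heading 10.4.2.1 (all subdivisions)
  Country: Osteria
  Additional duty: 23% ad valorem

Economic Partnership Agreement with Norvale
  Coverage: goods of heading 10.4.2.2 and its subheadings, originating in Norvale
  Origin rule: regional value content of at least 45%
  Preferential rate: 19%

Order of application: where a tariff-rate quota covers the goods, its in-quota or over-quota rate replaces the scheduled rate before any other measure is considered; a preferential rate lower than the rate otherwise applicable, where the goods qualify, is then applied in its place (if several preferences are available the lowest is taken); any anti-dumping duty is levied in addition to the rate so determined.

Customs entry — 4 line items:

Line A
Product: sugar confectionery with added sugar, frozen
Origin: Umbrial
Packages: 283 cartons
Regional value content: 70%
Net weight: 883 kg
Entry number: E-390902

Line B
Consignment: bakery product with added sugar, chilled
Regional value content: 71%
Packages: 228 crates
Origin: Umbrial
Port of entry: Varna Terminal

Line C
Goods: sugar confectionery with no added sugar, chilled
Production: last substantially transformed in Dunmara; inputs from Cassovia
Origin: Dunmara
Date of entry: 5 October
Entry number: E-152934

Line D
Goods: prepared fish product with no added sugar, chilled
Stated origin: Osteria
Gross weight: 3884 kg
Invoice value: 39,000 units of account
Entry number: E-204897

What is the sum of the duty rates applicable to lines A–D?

Line A: sugar confectionery → 10.3; frozen → 10.3.2; with added sugar → 10.3.2.1. Scheduled 2%. Umbrial agreement on 10.2: 10.3.2.1 not covered. → 2%.
Line B: bakery product → 10.2; chilled → 10.2.1; with added sugar → 10.2.1.1. Scheduled 5%. Umbrial agreement on 10.2: RVC ≥ 55% → 10% available; preference 10% not lower than 5% → no reduction. → 5%.
Line C: sugar confectionery → 10.3; chilled → 10.3.1; with no added sugar → 10.3.1.1. Scheduled 31%. Dunmara agreement on 10.4.2: 10.3.1.1 not covered. → 31%.
Line D: prepared fish product → 10.4; chilled → 10.4.1; with no added sugar → 10.4.1.2. Scheduled 8%. No special measure applies. → 8%.
Sum: 2% + 5% + 31% + 8% = 46%.

46%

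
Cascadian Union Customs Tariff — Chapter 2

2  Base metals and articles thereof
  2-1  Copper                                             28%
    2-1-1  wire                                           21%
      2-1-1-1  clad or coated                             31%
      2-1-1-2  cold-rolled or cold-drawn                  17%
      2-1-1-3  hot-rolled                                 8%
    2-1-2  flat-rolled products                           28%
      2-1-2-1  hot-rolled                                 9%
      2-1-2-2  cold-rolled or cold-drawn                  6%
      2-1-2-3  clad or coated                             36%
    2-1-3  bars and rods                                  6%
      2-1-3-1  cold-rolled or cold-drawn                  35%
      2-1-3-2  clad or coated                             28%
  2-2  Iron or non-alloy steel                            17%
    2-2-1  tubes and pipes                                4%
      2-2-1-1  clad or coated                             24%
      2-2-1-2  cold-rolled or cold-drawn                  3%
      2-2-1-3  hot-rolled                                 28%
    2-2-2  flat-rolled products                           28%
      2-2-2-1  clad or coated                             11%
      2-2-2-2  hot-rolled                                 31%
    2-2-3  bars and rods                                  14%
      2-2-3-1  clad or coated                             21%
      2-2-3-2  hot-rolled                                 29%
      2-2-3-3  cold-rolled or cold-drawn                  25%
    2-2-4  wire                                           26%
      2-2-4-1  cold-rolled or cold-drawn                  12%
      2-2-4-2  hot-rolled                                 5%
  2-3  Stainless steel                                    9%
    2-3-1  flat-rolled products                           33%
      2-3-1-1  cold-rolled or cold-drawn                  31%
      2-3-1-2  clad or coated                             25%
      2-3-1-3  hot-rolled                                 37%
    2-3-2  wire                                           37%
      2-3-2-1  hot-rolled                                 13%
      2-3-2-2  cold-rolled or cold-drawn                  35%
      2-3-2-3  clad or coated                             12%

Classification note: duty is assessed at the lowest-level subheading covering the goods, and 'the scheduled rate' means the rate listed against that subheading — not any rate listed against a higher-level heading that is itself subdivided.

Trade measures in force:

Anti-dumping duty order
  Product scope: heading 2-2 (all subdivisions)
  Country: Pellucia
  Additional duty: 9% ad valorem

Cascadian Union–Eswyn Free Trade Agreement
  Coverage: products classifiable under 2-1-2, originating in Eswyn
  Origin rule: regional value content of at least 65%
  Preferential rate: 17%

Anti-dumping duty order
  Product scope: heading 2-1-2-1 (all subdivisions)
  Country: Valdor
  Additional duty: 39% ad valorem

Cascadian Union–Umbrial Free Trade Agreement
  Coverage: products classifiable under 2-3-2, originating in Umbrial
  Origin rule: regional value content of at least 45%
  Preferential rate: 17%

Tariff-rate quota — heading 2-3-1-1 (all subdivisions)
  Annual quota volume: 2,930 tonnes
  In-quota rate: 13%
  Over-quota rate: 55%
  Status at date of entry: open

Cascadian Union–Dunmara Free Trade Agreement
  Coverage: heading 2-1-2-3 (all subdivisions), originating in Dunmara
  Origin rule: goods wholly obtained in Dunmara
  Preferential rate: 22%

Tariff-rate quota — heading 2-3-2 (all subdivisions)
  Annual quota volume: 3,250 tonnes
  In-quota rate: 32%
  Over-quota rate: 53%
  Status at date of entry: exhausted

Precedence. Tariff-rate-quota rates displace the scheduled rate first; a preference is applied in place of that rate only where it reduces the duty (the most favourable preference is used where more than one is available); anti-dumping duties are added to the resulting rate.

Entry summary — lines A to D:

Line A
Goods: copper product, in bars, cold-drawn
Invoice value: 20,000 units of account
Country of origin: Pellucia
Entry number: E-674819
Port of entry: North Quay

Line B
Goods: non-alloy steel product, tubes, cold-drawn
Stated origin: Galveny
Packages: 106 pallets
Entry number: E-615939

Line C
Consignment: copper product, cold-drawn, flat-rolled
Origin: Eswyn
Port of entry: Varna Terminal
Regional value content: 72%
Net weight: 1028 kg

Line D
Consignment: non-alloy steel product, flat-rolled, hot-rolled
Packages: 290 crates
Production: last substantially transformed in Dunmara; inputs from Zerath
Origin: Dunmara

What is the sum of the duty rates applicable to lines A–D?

75%

Line A: copper → 2-1; in bars → 2-1-3; cold-drawn → 2-1-3-1. Scheduled 35%. No special measure applies. → 35%.
Line B: non-alloy steel → 2-2; tubes → 2-2-1; cold-drawn → 2-2-1-2. Scheduled 3%. No special measure applies. → 3%.
Line C: copper → 2-1; flat-rolled → 2-1-2; cold-drawn → 2-1-2-2. Scheduled 6%. Eswyn agreement on 2-1-2: RVC ≥ 65% → 17% available; preference 17% not lower than 6% → no reduction. → 6%.
Line D: non-alloy steel → 2-2; flat-rolled → 2-2-2; hot-rolled → 2-2-2-2. Scheduled 31%. Dunmara agreement on 2-1-2-3: 2-2-2-2 not covered. → 31%.
Sum: 35% + 3% + 6% + 31% = 75%.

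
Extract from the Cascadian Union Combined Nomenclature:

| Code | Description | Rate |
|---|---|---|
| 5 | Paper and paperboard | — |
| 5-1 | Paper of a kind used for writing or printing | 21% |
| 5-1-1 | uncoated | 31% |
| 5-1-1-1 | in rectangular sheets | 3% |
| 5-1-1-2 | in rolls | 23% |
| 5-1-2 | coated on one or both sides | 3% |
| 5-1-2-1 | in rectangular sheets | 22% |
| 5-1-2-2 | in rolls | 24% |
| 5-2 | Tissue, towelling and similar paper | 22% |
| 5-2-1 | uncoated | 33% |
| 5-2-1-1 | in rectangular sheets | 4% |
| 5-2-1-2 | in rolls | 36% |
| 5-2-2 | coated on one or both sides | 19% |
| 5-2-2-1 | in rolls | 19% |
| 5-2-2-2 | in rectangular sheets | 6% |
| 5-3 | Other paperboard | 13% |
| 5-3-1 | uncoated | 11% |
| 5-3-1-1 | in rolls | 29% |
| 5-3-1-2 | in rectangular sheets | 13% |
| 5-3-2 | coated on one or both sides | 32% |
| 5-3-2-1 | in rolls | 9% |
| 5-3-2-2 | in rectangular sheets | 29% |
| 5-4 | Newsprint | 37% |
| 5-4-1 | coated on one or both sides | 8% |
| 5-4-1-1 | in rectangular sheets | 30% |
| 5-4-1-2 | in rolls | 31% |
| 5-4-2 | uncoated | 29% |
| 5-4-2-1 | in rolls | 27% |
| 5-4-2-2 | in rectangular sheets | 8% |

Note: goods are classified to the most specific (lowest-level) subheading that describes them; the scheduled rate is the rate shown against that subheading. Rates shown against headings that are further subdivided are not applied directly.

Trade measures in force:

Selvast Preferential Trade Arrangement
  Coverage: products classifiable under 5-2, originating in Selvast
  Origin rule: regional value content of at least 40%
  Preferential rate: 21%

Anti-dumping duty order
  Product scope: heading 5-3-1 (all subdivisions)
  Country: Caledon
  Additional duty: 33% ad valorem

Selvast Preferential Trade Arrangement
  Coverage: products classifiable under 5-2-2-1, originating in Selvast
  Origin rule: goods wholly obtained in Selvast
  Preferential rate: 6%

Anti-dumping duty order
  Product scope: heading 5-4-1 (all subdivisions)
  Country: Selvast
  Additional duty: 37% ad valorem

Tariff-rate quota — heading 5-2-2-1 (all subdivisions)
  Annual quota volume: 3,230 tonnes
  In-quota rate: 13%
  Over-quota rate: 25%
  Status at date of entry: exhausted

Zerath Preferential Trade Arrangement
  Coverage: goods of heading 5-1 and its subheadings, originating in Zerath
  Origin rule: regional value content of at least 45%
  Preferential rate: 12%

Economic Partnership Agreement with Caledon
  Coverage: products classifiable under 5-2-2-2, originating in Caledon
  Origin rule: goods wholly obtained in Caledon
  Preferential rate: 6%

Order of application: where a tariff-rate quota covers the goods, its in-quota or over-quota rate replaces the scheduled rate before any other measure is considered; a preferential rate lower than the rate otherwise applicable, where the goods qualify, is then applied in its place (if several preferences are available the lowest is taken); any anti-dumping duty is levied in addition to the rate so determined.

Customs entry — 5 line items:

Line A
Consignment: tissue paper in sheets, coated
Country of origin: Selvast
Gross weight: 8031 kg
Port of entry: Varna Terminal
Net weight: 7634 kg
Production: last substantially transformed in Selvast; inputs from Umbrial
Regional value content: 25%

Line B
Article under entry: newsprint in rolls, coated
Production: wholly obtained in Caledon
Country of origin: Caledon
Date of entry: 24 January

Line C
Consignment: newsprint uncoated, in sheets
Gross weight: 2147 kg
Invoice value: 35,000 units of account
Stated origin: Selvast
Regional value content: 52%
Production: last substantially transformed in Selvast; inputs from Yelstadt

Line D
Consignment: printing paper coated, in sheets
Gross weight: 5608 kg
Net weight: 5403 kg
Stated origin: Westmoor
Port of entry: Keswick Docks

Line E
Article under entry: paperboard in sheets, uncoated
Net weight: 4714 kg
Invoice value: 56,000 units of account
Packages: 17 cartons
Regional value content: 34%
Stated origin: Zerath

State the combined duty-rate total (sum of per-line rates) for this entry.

Line A: tissue paper → 5-2; coated → 5-2-2; in sheets → 5-2-2-2. Scheduled 6%. Selvast agreement on 5-2: RVC < 40%; Selvast agreement on 5-2-2-1: 5-2-2-2 not covered. → 6%.
Line B: newsprint → 5-4; coated → 5-4-1; in rolls → 5-4-1-2. Scheduled 31%. Caledon agreement on 5-2-2-2: 5-4-1-2 not covered. → 31%.
Line C: newsprint → 5-4; uncoated → 5-4-2; in sheets → 5-4-2-2. Scheduled 8%. Selvast agreement on 5-2: 5-4-2-2 not covered; Selvast agreement on 5-2-2-1: 5-4-2-2 not covered. → 8%.
Line D: printing paper → 5-1; coated → 5-1-2; in sheets → 5-1-2-1. Scheduled 22%. No special measure applies. → 22%.
Line E: paperboard → 5-3; uncoated → 5-3-1; in sheets → 5-3-1-2. Scheduled 13%. Zerath agreement on 5-1: 5-3-1-2 not covered. → 13%.
Sum: 6% + 31% + 8% + 22% + 13% = 80%.

80%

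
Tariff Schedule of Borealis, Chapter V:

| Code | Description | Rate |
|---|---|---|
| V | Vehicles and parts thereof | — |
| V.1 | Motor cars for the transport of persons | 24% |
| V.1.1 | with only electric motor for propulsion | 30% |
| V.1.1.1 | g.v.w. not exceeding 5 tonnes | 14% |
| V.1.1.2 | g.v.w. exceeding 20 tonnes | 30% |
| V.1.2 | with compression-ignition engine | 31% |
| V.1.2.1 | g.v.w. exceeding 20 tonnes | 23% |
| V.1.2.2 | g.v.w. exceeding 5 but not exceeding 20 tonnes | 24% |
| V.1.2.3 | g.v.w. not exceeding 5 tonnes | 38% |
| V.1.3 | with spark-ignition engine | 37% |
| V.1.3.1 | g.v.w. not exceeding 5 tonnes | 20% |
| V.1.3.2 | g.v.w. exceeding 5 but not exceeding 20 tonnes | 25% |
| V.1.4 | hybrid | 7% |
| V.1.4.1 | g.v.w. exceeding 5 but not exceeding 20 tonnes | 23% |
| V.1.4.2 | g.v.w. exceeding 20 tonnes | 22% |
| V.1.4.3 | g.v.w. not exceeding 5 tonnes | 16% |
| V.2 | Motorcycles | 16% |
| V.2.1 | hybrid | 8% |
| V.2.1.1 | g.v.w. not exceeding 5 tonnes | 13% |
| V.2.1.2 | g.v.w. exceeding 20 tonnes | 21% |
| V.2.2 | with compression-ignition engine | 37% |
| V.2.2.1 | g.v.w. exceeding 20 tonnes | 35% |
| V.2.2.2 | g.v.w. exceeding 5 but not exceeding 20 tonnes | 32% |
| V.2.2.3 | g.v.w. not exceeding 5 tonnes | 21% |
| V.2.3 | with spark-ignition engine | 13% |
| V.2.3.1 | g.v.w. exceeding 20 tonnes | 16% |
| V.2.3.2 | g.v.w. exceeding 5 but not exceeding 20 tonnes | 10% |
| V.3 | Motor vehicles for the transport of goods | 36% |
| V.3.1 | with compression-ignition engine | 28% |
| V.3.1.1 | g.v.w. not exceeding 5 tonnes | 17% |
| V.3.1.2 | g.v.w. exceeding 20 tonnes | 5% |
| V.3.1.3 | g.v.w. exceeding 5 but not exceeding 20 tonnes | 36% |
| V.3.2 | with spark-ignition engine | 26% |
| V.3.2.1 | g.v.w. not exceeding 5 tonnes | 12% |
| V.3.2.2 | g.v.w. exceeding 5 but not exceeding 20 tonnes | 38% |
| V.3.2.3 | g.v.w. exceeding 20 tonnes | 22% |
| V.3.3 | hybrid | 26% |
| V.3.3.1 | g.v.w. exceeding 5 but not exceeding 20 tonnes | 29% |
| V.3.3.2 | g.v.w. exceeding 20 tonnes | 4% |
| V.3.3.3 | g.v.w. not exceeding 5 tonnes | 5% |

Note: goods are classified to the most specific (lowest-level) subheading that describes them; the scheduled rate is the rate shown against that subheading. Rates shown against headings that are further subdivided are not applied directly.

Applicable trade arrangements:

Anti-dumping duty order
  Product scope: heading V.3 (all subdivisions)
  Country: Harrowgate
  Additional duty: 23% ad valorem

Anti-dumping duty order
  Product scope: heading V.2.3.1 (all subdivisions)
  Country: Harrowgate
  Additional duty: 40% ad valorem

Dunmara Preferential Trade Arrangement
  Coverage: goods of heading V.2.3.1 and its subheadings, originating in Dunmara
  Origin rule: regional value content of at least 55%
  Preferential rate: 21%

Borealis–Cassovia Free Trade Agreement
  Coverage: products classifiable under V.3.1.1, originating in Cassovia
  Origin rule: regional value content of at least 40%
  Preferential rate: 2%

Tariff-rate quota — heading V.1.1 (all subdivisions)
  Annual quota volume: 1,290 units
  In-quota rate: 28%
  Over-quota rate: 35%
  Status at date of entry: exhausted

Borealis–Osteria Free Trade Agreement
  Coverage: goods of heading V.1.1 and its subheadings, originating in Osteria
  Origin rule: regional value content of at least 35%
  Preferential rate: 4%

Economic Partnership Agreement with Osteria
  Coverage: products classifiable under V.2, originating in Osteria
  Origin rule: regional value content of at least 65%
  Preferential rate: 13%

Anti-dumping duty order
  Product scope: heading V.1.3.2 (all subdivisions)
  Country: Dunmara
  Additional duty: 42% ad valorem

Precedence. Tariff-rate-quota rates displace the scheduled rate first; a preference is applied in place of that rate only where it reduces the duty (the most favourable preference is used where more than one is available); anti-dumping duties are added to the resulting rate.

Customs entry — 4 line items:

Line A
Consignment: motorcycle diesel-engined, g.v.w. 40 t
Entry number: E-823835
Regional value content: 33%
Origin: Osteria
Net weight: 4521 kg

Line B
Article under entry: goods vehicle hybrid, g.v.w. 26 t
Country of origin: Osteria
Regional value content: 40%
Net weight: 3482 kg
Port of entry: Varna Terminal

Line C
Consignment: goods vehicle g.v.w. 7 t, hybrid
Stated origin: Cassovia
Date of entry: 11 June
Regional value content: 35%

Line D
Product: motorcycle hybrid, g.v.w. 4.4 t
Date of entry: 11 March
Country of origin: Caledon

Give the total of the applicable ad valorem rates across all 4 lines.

81%

Line A: motorcycle → V.2; diesel-engined → V.2.2; g.v.w. 40 t → V.2.2.1. Scheduled 35%. Osteria agreement on V.1.1: V.2.2.1 not covered; Osteria agreement on V.2: RVC < 65%. → 35%.
Line B: goods vehicle → V.3; hybrid → V.3.3; g.v.w. 26 t → V.3.3.2. Scheduled 4%. Osteria agreement on V.1.1: V.3.3.2 not covered; Osteria agreement on V.2: V.3.3.2 not covered. → 4%.
Line C: goods vehicle → V.3; hybrid → V.3.3; g.v.w. 7 t → V.3.3.1. Scheduled 29%. Cassovia agreement on V.3.1.1: V.3.3.1 not covered. → 29%.
Line D: motorcycle → V.2; hybrid → V.2.1; g.v.w. 4.4 t → V.2.1.1. Scheduled 13%. No special measure applies. → 13%.
Sum: 35% + 4% + 29% + 13% = 81%.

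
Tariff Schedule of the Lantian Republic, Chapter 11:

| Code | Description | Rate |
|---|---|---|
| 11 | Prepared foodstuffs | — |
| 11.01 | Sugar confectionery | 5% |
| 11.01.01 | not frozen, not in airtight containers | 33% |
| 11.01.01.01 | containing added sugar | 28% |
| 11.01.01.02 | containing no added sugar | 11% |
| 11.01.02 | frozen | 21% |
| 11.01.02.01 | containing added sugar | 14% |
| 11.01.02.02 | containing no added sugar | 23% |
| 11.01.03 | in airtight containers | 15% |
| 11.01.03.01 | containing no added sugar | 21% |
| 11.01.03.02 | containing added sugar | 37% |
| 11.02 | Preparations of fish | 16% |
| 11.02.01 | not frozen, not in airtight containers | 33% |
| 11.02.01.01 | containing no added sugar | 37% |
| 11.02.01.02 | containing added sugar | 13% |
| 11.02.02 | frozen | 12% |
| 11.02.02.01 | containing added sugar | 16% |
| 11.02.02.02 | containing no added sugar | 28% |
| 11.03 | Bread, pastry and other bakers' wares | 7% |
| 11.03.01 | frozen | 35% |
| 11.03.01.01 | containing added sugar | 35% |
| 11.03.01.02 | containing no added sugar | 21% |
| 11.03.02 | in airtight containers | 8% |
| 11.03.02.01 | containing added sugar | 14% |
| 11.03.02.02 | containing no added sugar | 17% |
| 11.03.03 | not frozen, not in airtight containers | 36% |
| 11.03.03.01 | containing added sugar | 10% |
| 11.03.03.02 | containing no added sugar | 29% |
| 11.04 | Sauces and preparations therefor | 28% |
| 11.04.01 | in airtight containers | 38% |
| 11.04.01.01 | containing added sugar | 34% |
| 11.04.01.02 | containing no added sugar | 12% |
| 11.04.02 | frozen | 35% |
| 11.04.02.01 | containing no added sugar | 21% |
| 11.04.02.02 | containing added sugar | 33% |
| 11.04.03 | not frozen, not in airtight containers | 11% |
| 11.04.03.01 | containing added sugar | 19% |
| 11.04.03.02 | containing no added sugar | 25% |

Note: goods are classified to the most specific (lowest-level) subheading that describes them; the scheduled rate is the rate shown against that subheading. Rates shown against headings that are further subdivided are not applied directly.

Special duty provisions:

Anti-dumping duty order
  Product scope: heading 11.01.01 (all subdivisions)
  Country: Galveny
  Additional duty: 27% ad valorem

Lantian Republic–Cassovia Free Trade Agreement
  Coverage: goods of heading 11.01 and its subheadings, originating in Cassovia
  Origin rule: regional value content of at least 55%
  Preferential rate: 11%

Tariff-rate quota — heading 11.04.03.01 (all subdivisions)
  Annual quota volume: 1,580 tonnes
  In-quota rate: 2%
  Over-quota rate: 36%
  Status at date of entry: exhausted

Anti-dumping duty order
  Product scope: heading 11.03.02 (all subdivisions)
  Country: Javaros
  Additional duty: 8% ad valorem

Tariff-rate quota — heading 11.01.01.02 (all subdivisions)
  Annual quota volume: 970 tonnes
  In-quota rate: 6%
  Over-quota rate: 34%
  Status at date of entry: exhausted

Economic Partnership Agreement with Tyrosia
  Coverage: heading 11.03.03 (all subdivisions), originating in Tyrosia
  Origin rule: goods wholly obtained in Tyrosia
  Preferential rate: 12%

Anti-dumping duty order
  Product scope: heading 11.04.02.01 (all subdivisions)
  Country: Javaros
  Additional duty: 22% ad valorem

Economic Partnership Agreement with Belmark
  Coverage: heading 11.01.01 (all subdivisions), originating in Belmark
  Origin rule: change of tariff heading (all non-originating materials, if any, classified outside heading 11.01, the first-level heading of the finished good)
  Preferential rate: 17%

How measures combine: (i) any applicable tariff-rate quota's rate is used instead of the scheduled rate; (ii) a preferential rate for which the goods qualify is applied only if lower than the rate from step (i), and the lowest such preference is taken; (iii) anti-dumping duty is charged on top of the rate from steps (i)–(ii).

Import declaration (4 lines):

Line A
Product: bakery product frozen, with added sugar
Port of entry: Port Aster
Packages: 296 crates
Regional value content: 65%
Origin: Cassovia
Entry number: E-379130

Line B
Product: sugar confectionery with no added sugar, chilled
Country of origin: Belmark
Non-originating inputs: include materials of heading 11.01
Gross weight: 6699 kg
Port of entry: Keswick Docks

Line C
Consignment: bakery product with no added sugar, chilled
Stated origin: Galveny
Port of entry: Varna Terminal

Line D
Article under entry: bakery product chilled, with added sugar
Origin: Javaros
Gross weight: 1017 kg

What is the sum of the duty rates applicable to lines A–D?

108%

Line A: bakery product → 11.03; frozen → 11.03.01; with added sugar → 11.03.01.01. Scheduled 35%. Cassovia agreement on 11.01: 11.03.01.01 not covered. → 35%.
Line B: sugar confectionery → 11.01; chilled → 11.01.01; with no added sugar → 11.01.01.02. Scheduled 11%. quota on 11.01.01.02 exhausted → over-quota 34%; Belmark agreement on 11.01.01: CTH not met. → 34%.
Line C: bakery product → 11.03; chilled → 11.03.03; with no added sugar → 11.03.03.02. Scheduled 29%. No special measure applies. → 29%.
Line D: bakery product → 11.03; chilled → 11.03.03; with added sugar → 11.03.03.01. Scheduled 10%. No special measure applies. → 10%.
Sum: 35% + 34% + 29% + 10% = 108%.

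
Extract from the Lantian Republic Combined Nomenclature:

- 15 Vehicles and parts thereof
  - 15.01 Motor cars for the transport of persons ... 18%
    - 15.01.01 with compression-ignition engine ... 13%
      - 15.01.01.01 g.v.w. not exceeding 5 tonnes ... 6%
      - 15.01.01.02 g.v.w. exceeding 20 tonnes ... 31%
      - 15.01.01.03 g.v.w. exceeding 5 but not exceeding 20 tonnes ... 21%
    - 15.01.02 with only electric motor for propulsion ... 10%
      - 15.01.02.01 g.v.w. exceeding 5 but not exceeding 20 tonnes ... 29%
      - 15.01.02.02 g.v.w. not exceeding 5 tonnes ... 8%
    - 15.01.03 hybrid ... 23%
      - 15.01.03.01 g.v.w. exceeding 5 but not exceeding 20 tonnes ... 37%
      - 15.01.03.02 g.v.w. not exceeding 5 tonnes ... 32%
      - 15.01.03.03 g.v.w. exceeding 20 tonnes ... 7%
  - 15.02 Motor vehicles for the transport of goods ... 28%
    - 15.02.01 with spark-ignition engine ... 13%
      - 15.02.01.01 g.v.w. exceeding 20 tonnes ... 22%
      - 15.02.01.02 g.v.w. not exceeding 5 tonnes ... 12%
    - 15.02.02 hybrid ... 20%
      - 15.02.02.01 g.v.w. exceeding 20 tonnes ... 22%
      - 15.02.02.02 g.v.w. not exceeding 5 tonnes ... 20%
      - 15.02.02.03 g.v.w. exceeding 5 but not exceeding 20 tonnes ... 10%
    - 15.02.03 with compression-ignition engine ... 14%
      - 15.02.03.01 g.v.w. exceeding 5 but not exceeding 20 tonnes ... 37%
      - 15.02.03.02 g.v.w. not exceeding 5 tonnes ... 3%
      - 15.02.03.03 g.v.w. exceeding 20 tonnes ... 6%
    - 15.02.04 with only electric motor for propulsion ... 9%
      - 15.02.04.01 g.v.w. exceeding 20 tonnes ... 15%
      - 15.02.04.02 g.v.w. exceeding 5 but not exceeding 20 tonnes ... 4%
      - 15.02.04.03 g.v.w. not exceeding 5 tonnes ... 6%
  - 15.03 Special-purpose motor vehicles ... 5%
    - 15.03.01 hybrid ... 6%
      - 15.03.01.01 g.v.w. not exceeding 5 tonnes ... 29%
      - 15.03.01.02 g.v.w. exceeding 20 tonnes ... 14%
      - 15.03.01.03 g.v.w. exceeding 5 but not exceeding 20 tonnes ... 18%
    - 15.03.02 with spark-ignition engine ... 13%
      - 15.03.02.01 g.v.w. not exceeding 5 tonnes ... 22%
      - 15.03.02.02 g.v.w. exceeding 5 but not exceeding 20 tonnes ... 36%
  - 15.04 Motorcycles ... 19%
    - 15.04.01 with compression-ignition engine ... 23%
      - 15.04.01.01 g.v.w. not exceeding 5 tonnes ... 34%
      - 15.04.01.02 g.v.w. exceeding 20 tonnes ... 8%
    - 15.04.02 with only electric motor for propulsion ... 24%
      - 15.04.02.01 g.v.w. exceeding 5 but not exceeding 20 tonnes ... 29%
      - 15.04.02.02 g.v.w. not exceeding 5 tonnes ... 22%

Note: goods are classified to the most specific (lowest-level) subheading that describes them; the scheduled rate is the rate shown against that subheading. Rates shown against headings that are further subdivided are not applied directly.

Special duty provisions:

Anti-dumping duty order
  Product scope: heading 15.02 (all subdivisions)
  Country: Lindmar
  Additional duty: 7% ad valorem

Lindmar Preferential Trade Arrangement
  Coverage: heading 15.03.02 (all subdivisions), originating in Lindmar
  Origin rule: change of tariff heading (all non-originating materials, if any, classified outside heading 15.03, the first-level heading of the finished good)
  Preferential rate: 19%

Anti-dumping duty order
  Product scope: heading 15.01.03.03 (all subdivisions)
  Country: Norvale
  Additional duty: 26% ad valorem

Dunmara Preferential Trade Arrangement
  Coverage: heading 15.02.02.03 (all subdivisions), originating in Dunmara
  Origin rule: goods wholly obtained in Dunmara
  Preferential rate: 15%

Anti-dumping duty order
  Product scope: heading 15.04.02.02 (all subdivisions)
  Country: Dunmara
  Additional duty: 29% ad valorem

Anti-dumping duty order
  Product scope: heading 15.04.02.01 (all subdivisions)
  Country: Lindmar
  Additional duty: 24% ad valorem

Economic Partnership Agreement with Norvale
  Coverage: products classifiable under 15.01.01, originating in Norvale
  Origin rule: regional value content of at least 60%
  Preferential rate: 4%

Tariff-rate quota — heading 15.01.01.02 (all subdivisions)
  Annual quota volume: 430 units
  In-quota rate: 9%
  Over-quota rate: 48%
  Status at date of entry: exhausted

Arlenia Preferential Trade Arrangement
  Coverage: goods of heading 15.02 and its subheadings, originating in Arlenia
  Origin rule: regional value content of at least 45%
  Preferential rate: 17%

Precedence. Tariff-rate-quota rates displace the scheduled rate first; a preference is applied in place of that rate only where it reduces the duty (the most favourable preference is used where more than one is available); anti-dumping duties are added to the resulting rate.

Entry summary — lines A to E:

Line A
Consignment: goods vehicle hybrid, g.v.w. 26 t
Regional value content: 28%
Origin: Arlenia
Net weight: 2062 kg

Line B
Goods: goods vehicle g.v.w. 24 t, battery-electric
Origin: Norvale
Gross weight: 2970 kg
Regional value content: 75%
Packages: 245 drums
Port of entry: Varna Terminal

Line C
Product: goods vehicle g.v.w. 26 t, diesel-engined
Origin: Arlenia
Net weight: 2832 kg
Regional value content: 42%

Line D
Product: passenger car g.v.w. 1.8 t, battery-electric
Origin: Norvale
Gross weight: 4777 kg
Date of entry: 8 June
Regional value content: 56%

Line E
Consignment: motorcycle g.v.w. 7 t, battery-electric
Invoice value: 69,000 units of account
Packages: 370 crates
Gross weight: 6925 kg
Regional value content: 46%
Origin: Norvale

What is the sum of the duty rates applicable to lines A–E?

Line A: goods vehicle → 15.02; hybrid → 15.02.02; g.v.w. 26 t → 15.02.02.01. Scheduled 22%. Arlenia agreement on 15.02: RVC < 45%. → 22%.
Line B: goods vehicle → 15.02; battery-electric → 15.02.04; g.v.w. 24 t → 15.02.04.01. Scheduled 15%. Norvale agreement on 15.01.01: 15.02.04.01 not covered. → 15%.
Line C: goods vehicle → 15.02; diesel-engined → 15.02.03; g.v.w. 26 t → 15.02.03.03. Scheduled 6%. Arlenia agreement on 15.02: RVC < 45%. → 6%.
Line D: passenger car → 15.01; battery-electric → 15.01.02; g.v.w. 1.8 t → 15.01.02.02. Scheduled 8%. Norvale agreement on 15.01.01: 15.01.02.02 not covered. → 8%.
Line E: motorcycle → 15.04; battery-electric → 15.04.02; g.v.w. 7 t → 15.04.02.01. Scheduled 29%. Norvale agreement on 15.01.01: 15.04.02.01 not covered. → 29%.
Sum: 22% + 15% + 6% + 8% + 29% = 80%.

80%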